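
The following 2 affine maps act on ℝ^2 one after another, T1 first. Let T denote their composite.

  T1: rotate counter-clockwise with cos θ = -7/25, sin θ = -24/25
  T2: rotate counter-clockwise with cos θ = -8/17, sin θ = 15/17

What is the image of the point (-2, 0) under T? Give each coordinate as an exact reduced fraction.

T(p) = (-832/425, -174/425)

T1 rotate counter-clockwise with cos θ = -7/25, sin θ = -24/25: (-2, 0) → (14/25, 48/25)
T2 rotate counter-clockwise with cos θ = -8/17, sin θ = 15/17: (14/25, 48/25) → (-832/425, -174/425)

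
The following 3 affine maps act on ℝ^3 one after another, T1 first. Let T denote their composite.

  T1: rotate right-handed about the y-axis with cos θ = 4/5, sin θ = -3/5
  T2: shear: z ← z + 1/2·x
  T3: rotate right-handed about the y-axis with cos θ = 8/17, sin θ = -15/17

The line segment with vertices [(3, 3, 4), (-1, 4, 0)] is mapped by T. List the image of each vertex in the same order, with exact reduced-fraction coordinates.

T1 rotate right-handed about the y-axis with cos θ = 4/5, sin θ = -3/5: (3, 3, 4) → (0, 3, 5); (-1, 4, 0) → (-4/5, 4, -3/5)
T2 shear: z ← z + 1/2·x: (0, 3, 5) → (0, 3, 5); (-4/5, 4, -3/5) → (-4/5, 4, -1)
T3 rotate right-handed about the y-axis with cos θ = 8/17, sin θ = -15/17: (0, 3, 5) → (-75/17, 3, 40/17); (-4/5, 4, -1) → (43/85, 4, -20/17)

image vertices: (-75/17, 3, 40/17), (43/85, 4, -20/17)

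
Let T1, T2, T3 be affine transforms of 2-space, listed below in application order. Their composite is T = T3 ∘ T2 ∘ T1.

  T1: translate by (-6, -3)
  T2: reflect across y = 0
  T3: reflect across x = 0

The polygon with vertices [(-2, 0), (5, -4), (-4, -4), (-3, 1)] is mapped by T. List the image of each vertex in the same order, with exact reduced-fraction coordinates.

T1 translate by (-6, -3): (-2, 0) → (-8, -3); (5, -4) → (-1, -7); (-4, -4) → (-10, -7); (-3, 1) → (-9, -2)
T2 reflect across y = 0: (-8, -3) → (-8, 3); (-1, -7) → (-1, 7); (-10, -7) → (-10, 7); (-9, -2) → (-9, 2)
T3 reflect across x = 0: (-8, 3) → (8, 3); (-1, 7) → (1, 7); (-10, 7) → (10, 7); (-9, 2) → (9, 2)

image vertices: (8, 3), (1, 7), (10, 7), (9, 2)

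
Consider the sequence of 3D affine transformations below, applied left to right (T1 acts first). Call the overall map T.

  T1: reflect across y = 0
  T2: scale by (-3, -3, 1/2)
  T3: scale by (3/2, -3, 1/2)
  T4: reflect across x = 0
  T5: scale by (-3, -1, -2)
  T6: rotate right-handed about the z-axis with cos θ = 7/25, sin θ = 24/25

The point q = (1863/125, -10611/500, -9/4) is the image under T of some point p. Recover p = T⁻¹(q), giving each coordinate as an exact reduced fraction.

p = (6/5, -9/4, 9/2)

T1 = [1 0 0 0; 0 -1 0 0; 0 0 1 0; 0 0 0 1]
T2·T1 = [-3 0 0 0; 0 3 0 0; 0 0 1/2 0; 0 0 0 1]
T3·…·T1 = [-9/2 0 0 0; 0 -9 0 0; 0 0 1/4 0; 0 0 0 1]
T4·…·T1 = [9/2 0 0 0; 0 -9 0 0; 0 0 1/4 0; 0 0 0 1]
T5·…·T1 = [-27/2 0 0 0; 0 9 0 0; 0 0 -1/2 0; 0 0 0 1]
T6·…·T1 = [-189/50 -216/25 0 0; -324/25 63/25 0 0; 0 0 -1/2 0; 0 0 0 1]
det M = 243/4; M⁻¹ = [-14/675 -16/225 0 0; -8/75 7/225 0 0; 0 0 -2 0; 0 0 0 1]
M⁻¹ · (1863/125, -10611/500, -9/4)ᵀ = (6/5, -9/4, 9/2)ᵀ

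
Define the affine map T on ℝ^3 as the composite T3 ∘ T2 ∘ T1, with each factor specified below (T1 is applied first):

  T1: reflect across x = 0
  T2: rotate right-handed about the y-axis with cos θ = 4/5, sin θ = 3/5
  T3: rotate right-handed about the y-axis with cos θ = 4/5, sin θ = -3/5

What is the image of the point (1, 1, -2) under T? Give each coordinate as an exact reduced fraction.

T1 reflect across x = 0: (1, 1, -2) → (-1, 1, -2)
T2 rotate right-handed about the y-axis with cos θ = 4/5, sin θ = 3/5: (-1, 1, -2) → (-2, 1, -1)
T3 rotate right-handed about the y-axis with cos θ = 4/5, sin θ = -3/5: (-2, 1, -1) → (-1, 1, -2)

T(p) = (-1, 1, -2)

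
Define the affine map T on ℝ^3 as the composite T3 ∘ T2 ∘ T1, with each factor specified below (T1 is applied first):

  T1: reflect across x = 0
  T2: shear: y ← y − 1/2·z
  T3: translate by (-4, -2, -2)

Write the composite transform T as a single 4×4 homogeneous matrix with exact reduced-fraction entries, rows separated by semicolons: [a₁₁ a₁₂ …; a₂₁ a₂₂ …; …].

T1 = [-1 0 0 0; 0 1 0 0; 0 0 1 0; 0 0 0 1]
T2·T1 = [-1 0 0 0; 0 1 -1/2 0; 0 0 1 0; 0 0 0 1]
T3·…·T1 = [-1 0 0 -4; 0 1 -1/2 -2; 0 0 1 -2; 0 0 0 1]

T = [-1 0 0 -4; 0 1 -1/2 -2; 0 0 1 -2; 0 0 0 1]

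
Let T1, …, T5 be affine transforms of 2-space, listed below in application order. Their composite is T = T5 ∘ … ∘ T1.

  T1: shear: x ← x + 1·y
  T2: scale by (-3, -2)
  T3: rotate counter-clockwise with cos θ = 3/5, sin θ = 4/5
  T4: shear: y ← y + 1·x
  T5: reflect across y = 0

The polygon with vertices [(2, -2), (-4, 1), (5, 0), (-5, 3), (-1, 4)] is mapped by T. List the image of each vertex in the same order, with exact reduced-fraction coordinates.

T1 shear: x ← x + 1·y: (2, -2) → (0, -2); (-4, 1) → (-3, 1); (5, 0) → (5, 0); (-5, 3) → (-2, 3); (-1, 4) → (3, 4)
T2 scale by (-3, -2): (0, -2) → (0, 4); (-3, 1) → (9, -2); (5, 0) → (-15, 0); (-2, 3) → (6, -6); (3, 4) → (-9, -8)
T3 rotate counter-clockwise with cos θ = 3/5, sin θ = 4/5: (0, 4) → (-16/5, 12/5); (9, -2) → (7, 6); (-15, 0) → (-9, -12); (6, -6) → (42/5, 6/5); (-9, -8) → (1, -12)
T4 shear: y ← y + 1·x: (-16/5, 12/5) → (-16/5, -4/5); (7, 6) → (7, 13); (-9, -12) → (-9, -21); (42/5, 6/5) → (42/5, 48/5); (1, -12) → (1, -11)
T5 reflect across y = 0: (-16/5, -4/5) → (-16/5, 4/5); (7, 13) → (7, -13); (-9, -21) → (-9, 21); (42/5, 48/5) → (42/5, -48/5); (1, -11) → (1, 11)

image vertices: (-16/5, 4/5), (7, -13), (-9, 21), (42/5, -48/5), (1, 11)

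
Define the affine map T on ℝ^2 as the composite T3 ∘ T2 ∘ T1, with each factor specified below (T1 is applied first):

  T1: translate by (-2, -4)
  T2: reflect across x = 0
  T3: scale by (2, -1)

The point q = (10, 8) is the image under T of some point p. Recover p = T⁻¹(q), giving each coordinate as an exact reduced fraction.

p = (-3, -4)

T1 = [1 0 -2; 0 1 -4; 0 0 1]
T2·T1 = [-1 0 2; 0 1 -4; 0 0 1]
T3·…·T1 = [-2 0 4; 0 -1 4; 0 0 1]
det M = 2; M⁻¹ = [-1/2 0 2; 0 -1 4; 0 0 1]
M⁻¹ · (10, 8)ᵀ = (-3, -4)ᵀ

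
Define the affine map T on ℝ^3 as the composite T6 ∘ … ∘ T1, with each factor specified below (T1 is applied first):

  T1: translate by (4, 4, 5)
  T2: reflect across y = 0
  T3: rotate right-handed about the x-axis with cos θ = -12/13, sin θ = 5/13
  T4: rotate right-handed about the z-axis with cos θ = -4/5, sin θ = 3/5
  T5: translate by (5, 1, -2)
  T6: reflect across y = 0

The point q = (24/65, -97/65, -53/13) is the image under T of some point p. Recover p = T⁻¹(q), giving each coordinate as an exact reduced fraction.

p = (0, -1, -4)

T1 = [1 0 0 4; 0 1 0 4; 0 0 1 5; 0 0 0 1]
T2·T1 = [1 0 0 4; 0 -1 0 -4; 0 0 1 5; 0 0 0 1]
T3·…·T1 = [1 0 0 4; 0 12/13 -5/13 23/13; 0 -5/13 -12/13 -80/13; 0 0 0 1]
T4·…·T1 = [-4/5 -36/65 3/13 -277/65; 3/5 -48/65 4/13 64/65; 0 -5/13 -12/13 -80/13; 0 0 0 1]
T5·…·T1 = [-4/5 -36/65 3/13 48/65; 3/5 -48/65 4/13 129/65; 0 -5/13 -12/13 -106/13; 0 0 0 1]
T6·…·T1 = [-4/5 -36/65 3/13 48/65; -3/5 48/65 -4/13 -129/65; 0 -5/13 -12/13 -106/13; 0 0 0 1]
det M = 1; M⁻¹ = [-4/5 -3/5 0 -3/5; -36/65 48/65 -5/13 -82/65; 3/13 -4/13 -12/13 -108/13; 0 0 0 1]
M⁻¹ · (24/65, -97/65, -53/13)ᵀ = (0, -1, -4)ᵀ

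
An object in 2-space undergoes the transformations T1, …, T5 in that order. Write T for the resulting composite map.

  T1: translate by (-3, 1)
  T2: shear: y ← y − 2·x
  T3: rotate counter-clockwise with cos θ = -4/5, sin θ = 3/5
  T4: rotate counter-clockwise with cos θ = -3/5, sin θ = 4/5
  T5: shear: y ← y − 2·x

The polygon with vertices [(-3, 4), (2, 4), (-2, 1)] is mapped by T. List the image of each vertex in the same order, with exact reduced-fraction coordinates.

T1 translate by (-3, 1): (-3, 4) → (-6, 5); (2, 4) → (-1, 5); (-2, 1) → (-5, 2)
T2 shear: y ← y − 2·x: (-6, 5) → (-6, 17); (-1, 5) → (-1, 7); (-5, 2) → (-5, 12)
T3 rotate counter-clockwise with cos θ = -4/5, sin θ = 3/5: (-6, 17) → (-27/5, -86/5); (-1, 7) → (-17/5, -31/5); (-5, 12) → (-16/5, -63/5)
T4 rotate counter-clockwise with cos θ = -3/5, sin θ = 4/5: (-27/5, -86/5) → (17, 6); (-17/5, -31/5) → (7, 1); (-16/5, -63/5) → (12, 5)
T5 shear: y ← y − 2·x: (17, 6) → (17, -28); (7, 1) → (7, -13); (12, 5) → (12, -19)

image vertices: (17, -28), (7, -13), (12, -19)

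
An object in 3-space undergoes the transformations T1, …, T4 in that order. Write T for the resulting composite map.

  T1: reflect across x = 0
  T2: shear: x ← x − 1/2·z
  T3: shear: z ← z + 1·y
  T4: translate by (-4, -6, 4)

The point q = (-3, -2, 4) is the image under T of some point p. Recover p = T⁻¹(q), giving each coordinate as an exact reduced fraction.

T1 = [-1 0 0 0; 0 1 0 0; 0 0 1 0; 0 0 0 1]
T2·T1 = [-1 0 -1/2 0; 0 1 0 0; 0 0 1 0; 0 0 0 1]
T3·…·T1 = [-1 0 -1/2 0; 0 1 0 0; 0 1 1 0; 0 0 0 1]
T4·…·T1 = [-1 0 -1/2 -4; 0 1 0 -6; 0 1 1 4; 0 0 0 1]
det M = -1; M⁻¹ = [-1 1/2 -1/2 1; 0 1 0 6; 0 -1 1 -10; 0 0 0 1]
M⁻¹ · (-3, -2, 4)ᵀ = (1, 4, -4)ᵀ

p = (1, 4, -4)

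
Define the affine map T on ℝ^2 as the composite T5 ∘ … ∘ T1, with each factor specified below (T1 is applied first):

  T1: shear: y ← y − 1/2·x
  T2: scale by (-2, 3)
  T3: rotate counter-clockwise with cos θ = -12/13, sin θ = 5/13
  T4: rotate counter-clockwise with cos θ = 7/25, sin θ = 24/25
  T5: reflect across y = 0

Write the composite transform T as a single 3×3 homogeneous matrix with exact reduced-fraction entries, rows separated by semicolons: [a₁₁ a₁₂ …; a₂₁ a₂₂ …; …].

T = [57/650 759/325 0; -812/325 612/325 0; 0 0 1]

T1 = [1 0 0; -1/2 1 0; 0 0 1]
T2·T1 = [-2 0 0; -3/2 3 0; 0 0 1]
T3·…·T1 = [63/26 -15/13 0; 8/13 -36/13 0; 0 0 1]
T4·…·T1 = [57/650 759/325 0; 812/325 -612/325 0; 0 0 1]
T5·…·T1 = [57/650 759/325 0; -812/325 612/325 0; 0 0 1]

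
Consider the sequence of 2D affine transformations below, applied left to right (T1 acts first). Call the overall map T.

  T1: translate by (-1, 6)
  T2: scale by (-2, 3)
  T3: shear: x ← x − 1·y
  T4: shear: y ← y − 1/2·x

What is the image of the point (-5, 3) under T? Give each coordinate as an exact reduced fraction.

T(p) = (-15, 69/2)

T1 translate by (-1, 6): (-5, 3) → (-6, 9)
T2 scale by (-2, 3): (-6, 9) → (12, 27)
T3 shear: x ← x − 1·y: (12, 27) → (-15, 27)
T4 shear: y ← y − 1/2·x: (-15, 27) → (-15, 69/2)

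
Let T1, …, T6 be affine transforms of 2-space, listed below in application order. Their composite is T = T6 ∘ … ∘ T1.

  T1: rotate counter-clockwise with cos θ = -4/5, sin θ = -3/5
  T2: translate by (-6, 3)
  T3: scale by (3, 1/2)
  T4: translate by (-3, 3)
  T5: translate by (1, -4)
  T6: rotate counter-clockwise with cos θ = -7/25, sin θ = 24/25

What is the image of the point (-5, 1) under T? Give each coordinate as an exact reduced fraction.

T(p) = (1/5, -32/5)

T1 rotate counter-clockwise with cos θ = -4/5, sin θ = -3/5: (-5, 1) → (23/5, 11/5)
T2 translate by (-6, 3): (23/5, 11/5) → (-7/5, 26/5)
T3 scale by (3, 1/2): (-7/5, 26/5) → (-21/5, 13/5)
T4 translate by (-3, 3): (-21/5, 13/5) → (-36/5, 28/5)
T5 translate by (1, -4): (-36/5, 28/5) → (-31/5, 8/5)
T6 rotate counter-clockwise with cos θ = -7/25, sin θ = 24/25: (-31/5, 8/5) → (1/5, -32/5)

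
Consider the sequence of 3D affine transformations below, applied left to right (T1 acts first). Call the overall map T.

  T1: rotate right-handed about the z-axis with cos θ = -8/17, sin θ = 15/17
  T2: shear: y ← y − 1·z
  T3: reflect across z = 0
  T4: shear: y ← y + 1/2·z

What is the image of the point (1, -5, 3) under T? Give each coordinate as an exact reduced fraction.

T(p) = (67/17, -43/34, -3)

T1 rotate right-handed about the z-axis with cos θ = -8/17, sin θ = 15/17: (1, -5, 3) → (67/17, 55/17, 3)
T2 shear: y ← y − 1·z: (67/17, 55/17, 3) → (67/17, 4/17, 3)
T3 reflect across z = 0: (67/17, 4/17, 3) → (67/17, 4/17, -3)
T4 shear: y ← y + 1/2·z: (67/17, 4/17, -3) → (67/17, -43/34, -3)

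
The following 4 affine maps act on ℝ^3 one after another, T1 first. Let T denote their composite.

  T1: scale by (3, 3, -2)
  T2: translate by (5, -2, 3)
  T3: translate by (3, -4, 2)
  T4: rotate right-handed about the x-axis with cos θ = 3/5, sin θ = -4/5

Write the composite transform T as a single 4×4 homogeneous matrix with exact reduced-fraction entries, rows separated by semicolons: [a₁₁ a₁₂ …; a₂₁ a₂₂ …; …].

T1 = [3 0 0 0; 0 3 0 0; 0 0 -2 0; 0 0 0 1]
T2·T1 = [3 0 0 5; 0 3 0 -2; 0 0 -2 3; 0 0 0 1]
T3·…·T1 = [3 0 0 8; 0 3 0 -6; 0 0 -2 5; 0 0 0 1]
T4·…·T1 = [3 0 0 8; 0 9/5 -8/5 2/5; 0 -12/5 -6/5 39/5; 0 0 0 1]

T = [3 0 0 8; 0 9/5 -8/5 2/5; 0 -12/5 -6/5 39/5; 0 0 0 1]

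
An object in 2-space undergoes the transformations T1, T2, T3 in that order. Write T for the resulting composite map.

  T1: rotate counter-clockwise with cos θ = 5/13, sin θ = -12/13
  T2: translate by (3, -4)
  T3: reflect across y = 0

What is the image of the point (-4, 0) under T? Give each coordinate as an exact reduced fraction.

T(p) = (19/13, 4/13)

T1 rotate counter-clockwise with cos θ = 5/13, sin θ = -12/13: (-4, 0) → (-20/13, 48/13)
T2 translate by (3, -4): (-20/13, 48/13) → (19/13, -4/13)
T3 reflect across y = 0: (19/13, -4/13) → (19/13, 4/13)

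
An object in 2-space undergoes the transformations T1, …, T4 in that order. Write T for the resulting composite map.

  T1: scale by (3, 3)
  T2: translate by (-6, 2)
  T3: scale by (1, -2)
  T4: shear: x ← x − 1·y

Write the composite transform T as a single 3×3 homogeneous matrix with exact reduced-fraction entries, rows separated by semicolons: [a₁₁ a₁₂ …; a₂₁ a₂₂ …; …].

T = [3 6 -2; 0 -6 -4; 0 0 1]

T1 = [3 0 0; 0 3 0; 0 0 1]
T2·T1 = [3 0 -6; 0 3 2; 0 0 1]
T3·…·T1 = [3 0 -6; 0 -6 -4; 0 0 1]
T4·…·T1 = [3 6 -2; 0 -6 -4; 0 0 1]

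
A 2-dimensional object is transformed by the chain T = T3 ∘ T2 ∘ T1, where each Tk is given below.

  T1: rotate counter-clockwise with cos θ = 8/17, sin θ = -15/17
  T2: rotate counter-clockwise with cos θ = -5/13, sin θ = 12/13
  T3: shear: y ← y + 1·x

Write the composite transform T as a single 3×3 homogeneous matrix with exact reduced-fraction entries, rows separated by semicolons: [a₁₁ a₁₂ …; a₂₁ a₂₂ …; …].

T1 = [8/17 15/17 0; -15/17 8/17 0; 0 0 1]
T2·T1 = [140/221 -171/221 0; 171/221 140/221 0; 0 0 1]
T3·…·T1 = [140/221 -171/221 0; 311/221 -31/221 0; 0 0 1]

T = [140/221 -171/221 0; 311/221 -31/221 0; 0 0 1]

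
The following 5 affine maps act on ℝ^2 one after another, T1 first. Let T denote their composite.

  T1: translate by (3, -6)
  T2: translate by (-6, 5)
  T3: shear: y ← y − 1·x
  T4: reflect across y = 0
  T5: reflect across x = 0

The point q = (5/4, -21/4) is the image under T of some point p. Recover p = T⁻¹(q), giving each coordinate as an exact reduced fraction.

p = (7/4, 5)

T1 = [1 0 3; 0 1 -6; 0 0 1]
T2·T1 = [1 0 -3; 0 1 -1; 0 0 1]
T3·…·T1 = [1 0 -3; -1 1 2; 0 0 1]
T4·…·T1 = [1 0 -3; 1 -1 -2; 0 0 1]
T5·…·T1 = [-1 0 3; 1 -1 -2; 0 0 1]
det M = 1; M⁻¹ = [-1 0 3; -1 -1 1; 0 0 1]
M⁻¹ · (5/4, -21/4)ᵀ = (7/4, 5)ᵀ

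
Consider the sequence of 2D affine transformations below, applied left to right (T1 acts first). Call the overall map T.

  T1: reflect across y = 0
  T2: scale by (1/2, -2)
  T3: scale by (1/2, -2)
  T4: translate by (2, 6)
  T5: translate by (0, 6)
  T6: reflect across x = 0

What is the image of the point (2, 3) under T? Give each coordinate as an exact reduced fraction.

T1 reflect across y = 0: (2, 3) → (2, -3)
T2 scale by (1/2, -2): (2, -3) → (1, 6)
T3 scale by (1/2, -2): (1, 6) → (1/2, -12)
T4 translate by (2, 6): (1/2, -12) → (5/2, -6)
T5 translate by (0, 6): (5/2, -6) → (5/2, 0)
T6 reflect across x = 0: (5/2, 0) → (-5/2, 0)

T(p) = (-5/2, 0)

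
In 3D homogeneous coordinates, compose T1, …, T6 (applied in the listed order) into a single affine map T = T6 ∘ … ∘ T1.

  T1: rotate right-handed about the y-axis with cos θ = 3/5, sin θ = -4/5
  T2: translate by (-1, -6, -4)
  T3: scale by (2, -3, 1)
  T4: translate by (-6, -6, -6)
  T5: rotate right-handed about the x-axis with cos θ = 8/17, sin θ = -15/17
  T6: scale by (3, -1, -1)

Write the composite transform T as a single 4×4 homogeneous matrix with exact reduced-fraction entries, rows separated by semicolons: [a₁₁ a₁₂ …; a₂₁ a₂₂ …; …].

T = [18/5 0 -24/5 -24; -12/17 24/17 -9/17 54/17; -32/85 -45/17 -24/85 260/17; 0 0 0 1]

T1 = [3/5 0 -4/5 0; 0 1 0 0; 4/5 0 3/5 0; 0 0 0 1]
T2·T1 = [3/5 0 -4/5 -1; 0 1 0 -6; 4/5 0 3/5 -4; 0 0 0 1]
T3·…·T1 = [6/5 0 -8/5 -2; 0 -3 0 18; 4/5 0 3/5 -4; 0 0 0 1]
T4·…·T1 = [6/5 0 -8/5 -8; 0 -3 0 12; 4/5 0 3/5 -10; 0 0 0 1]
T5·…·T1 = [6/5 0 -8/5 -8; 12/17 -24/17 9/17 -54/17; 32/85 45/17 24/85 -260/17; 0 0 0 1]
T6·…·T1 = [18/5 0 -24/5 -24; -12/17 24/17 -9/17 54/17; -32/85 -45/17 -24/85 260/17; 0 0 0 1]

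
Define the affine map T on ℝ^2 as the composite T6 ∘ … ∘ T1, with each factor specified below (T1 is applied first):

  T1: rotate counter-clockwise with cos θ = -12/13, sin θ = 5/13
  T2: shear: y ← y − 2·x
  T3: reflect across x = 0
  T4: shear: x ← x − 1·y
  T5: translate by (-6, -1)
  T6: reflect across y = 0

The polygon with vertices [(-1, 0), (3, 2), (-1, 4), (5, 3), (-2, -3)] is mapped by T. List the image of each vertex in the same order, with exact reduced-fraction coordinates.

T1 rotate counter-clockwise with cos θ = -12/13, sin θ = 5/13: (-1, 0) → (12/13, -5/13); (3, 2) → (-46/13, -9/13); (-1, 4) → (-8/13, -53/13); (5, 3) → (-75/13, -11/13); (-2, -3) → (3, 2)
T2 shear: y ← y − 2·x: (12/13, -5/13) → (12/13, -29/13); (-46/13, -9/13) → (-46/13, 83/13); (-8/13, -53/13) → (-8/13, -37/13); (-75/13, -11/13) → (-75/13, 139/13); (3, 2) → (3, -4)
T3 reflect across x = 0: (12/13, -29/13) → (-12/13, -29/13); (-46/13, 83/13) → (46/13, 83/13); (-8/13, -37/13) → (8/13, -37/13); (-75/13, 139/13) → (75/13, 139/13); (3, -4) → (-3, -4)
T4 shear: x ← x − 1·y: (-12/13, -29/13) → (17/13, -29/13); (46/13, 83/13) → (-37/13, 83/13); (8/13, -37/13) → (45/13, -37/13); (75/13, 139/13) → (-64/13, 139/13); (-3, -4) → (1, -4)
T5 translate by (-6, -1): (17/13, -29/13) → (-61/13, -42/13); (-37/13, 83/13) → (-115/13, 70/13); (45/13, -37/13) → (-33/13, -50/13); (-64/13, 139/13) → (-142/13, 126/13); (1, -4) → (-5, -5)
T6 reflect across y = 0: (-61/13, -42/13) → (-61/13, 42/13); (-115/13, 70/13) → (-115/13, -70/13); (-33/13, -50/13) → (-33/13, 50/13); (-142/13, 126/13) → (-142/13, -126/13); (-5, -5) → (-5, 5)

image vertices: (-61/13, 42/13), (-115/13, -70/13), (-33/13, 50/13), (-142/13, -126/13), (-5, 5)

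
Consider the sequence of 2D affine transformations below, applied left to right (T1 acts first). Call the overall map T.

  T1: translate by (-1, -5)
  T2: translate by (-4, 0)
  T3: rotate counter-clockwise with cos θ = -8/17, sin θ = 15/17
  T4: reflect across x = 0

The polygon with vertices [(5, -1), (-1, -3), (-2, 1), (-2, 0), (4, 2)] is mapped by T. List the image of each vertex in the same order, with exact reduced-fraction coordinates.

T1 translate by (-1, -5): (5, -1) → (4, -6); (-1, -3) → (-2, -8); (-2, 1) → (-3, -4); (-2, 0) → (-3, -5); (4, 2) → (3, -3)
T2 translate by (-4, 0): (4, -6) → (0, -6); (-2, -8) → (-6, -8); (-3, -4) → (-7, -4); (-3, -5) → (-7, -5); (3, -3) → (-1, -3)
T3 rotate counter-clockwise with cos θ = -8/17, sin θ = 15/17: (0, -6) → (90/17, 48/17); (-6, -8) → (168/17, -26/17); (-7, -4) → (116/17, -73/17); (-7, -5) → (131/17, -65/17); (-1, -3) → (53/17, 9/17)
T4 reflect across x = 0: (90/17, 48/17) → (-90/17, 48/17); (168/17, -26/17) → (-168/17, -26/17); (116/17, -73/17) → (-116/17, -73/17); (131/17, -65/17) → (-131/17, -65/17); (53/17, 9/17) → (-53/17, 9/17)

image vertices: (-90/17, 48/17), (-168/17, -26/17), (-116/17, -73/17), (-131/17, -65/17), (-53/17, 9/17)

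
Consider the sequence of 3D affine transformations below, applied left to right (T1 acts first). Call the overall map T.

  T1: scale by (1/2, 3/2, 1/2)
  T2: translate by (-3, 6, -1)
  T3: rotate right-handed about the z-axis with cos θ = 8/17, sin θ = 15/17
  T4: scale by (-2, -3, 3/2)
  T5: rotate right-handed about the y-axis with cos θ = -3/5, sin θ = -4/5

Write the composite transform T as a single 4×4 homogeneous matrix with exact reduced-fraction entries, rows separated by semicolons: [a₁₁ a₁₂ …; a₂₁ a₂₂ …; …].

T1 = [1/2 0 0 0; 0 3/2 0 0; 0 0 1/2 0; 0 0 0 1]
T2·T1 = [1/2 0 0 -3; 0 3/2 0 6; 0 0 1/2 -1; 0 0 0 1]
T3·…·T1 = [4/17 -45/34 0 -114/17; 15/34 12/17 0 3/17; 0 0 1/2 -1; 0 0 0 1]
T4·…·T1 = [-8/17 45/17 0 228/17; -45/34 -36/17 0 -9/17; 0 0 3/4 -3/2; 0 0 0 1]
T5·…·T1 = [24/85 -27/17 -3/5 -582/85; -45/34 -36/17 0 -9/17; -32/85 36/17 -9/20 1977/170; 0 0 0 1]

T = [24/85 -27/17 -3/5 -582/85; -45/34 -36/17 0 -9/17; -32/85 36/17 -9/20 1977/170; 0 0 0 1]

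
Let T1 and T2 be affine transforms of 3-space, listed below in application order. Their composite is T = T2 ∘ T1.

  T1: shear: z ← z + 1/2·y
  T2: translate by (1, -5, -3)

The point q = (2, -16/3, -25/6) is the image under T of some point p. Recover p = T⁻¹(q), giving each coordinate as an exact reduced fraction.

T1 = [1 0 0 0; 0 1 0 0; 0 1/2 1 0; 0 0 0 1]
T2·T1 = [1 0 0 1; 0 1 0 -5; 0 1/2 1 -3; 0 0 0 1]
det M = 1; M⁻¹ = [1 0 0 -1; 0 1 0 5; 0 -1/2 1 1/2; 0 0 0 1]
M⁻¹ · (2, -16/3, -25/6)ᵀ = (1, -1/3, -1)ᵀ

p = (1, -1/3, -1)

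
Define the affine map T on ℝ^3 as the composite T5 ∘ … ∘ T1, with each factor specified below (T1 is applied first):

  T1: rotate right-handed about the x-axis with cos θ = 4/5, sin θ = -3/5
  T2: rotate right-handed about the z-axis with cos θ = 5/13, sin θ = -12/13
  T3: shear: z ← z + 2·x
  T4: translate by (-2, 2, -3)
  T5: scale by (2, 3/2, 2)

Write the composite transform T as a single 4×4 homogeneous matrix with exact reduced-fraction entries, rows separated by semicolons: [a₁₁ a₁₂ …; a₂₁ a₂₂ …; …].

T1 = [1 0 0 0; 0 4/5 3/5 0; 0 -3/5 4/5 0; 0 0 0 1]
T2·T1 = [5/13 48/65 36/65 0; -12/13 4/13 3/13 0; 0 -3/5 4/5 0; 0 0 0 1]
T3·…·T1 = [5/13 48/65 36/65 0; -12/13 4/13 3/13 0; 10/13 57/65 124/65 0; 0 0 0 1]
T4·…·T1 = [5/13 48/65 36/65 -2; -12/13 4/13 3/13 2; 10/13 57/65 124/65 -3; 0 0 0 1]
T5·…·T1 = [10/13 96/65 72/65 -4; -18/13 6/13 9/26 3; 20/13 114/65 248/65 -6; 0 0 0 1]

T = [10/13 96/65 72/65 -4; -18/13 6/13 9/26 3; 20/13 114/65 248/65 -6; 0 0 0 1]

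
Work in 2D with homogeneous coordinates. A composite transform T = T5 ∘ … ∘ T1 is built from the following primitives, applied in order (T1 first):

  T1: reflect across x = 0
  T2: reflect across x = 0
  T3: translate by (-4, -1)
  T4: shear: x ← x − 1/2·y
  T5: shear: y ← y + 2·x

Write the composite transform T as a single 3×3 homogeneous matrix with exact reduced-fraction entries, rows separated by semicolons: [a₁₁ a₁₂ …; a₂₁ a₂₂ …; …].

T = [1 -1/2 -7/2; 2 0 -8; 0 0 1]

T1 = [-1 0 0; 0 1 0; 0 0 1]
T2·T1 = [1 0 0; 0 1 0; 0 0 1]
T3·…·T1 = [1 0 -4; 0 1 -1; 0 0 1]
T4·…·T1 = [1 -1/2 -7/2; 0 1 -1; 0 0 1]
T5·…·T1 = [1 -1/2 -7/2; 2 0 -8; 0 0 1]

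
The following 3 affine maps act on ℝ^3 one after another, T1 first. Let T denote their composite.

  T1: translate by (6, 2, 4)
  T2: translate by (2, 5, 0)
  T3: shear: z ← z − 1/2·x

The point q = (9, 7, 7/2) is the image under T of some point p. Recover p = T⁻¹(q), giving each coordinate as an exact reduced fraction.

T1 = [1 0 0 6; 0 1 0 2; 0 0 1 4; 0 0 0 1]
T2·T1 = [1 0 0 8; 0 1 0 7; 0 0 1 4; 0 0 0 1]
T3·…·T1 = [1 0 0 8; 0 1 0 7; -1/2 0 1 0; 0 0 0 1]
det M = 1; M⁻¹ = [1 0 0 -8; 0 1 0 -7; 1/2 0 1 -4; 0 0 0 1]
M⁻¹ · (9, 7, 7/2)ᵀ = (1, 0, 4)ᵀ

p = (1, 0, 4)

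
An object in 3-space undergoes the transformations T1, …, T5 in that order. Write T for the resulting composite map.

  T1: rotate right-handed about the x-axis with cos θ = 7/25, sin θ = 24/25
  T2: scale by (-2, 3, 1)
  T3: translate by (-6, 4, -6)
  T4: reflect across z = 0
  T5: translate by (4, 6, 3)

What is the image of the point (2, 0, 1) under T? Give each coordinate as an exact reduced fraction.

T1 rotate right-handed about the x-axis with cos θ = 7/25, sin θ = 24/25: (2, 0, 1) → (2, -24/25, 7/25)
T2 scale by (-2, 3, 1): (2, -24/25, 7/25) → (-4, -72/25, 7/25)
T3 translate by (-6, 4, -6): (-4, -72/25, 7/25) → (-10, 28/25, -143/25)
T4 reflect across z = 0: (-10, 28/25, -143/25) → (-10, 28/25, 143/25)
T5 translate by (4, 6, 3): (-10, 28/25, 143/25) → (-6, 178/25, 218/25)

T(p) = (-6, 178/25, 218/25)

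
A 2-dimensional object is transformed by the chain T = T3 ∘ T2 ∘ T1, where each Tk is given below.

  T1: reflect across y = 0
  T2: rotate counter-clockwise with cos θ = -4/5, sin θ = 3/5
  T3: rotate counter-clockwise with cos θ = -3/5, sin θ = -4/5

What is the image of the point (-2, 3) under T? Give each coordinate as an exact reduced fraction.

T(p) = (-27/25, -86/25)

T1 reflect across y = 0: (-2, 3) → (-2, -3)
T2 rotate counter-clockwise with cos θ = -4/5, sin θ = 3/5: (-2, -3) → (17/5, 6/5)
T3 rotate counter-clockwise with cos θ = -3/5, sin θ = -4/5: (17/5, 6/5) → (-27/25, -86/25)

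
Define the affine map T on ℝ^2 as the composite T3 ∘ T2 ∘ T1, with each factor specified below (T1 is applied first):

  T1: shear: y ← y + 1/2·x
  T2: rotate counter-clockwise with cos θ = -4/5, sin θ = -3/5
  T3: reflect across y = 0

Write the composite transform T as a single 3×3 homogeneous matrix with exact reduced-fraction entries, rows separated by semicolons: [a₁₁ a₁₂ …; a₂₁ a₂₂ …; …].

T1 = [1 0 0; 1/2 1 0; 0 0 1]
T2·T1 = [-1/2 3/5 0; -1 -4/5 0; 0 0 1]
T3·…·T1 = [-1/2 3/5 0; 1 4/5 0; 0 0 1]

T = [-1/2 3/5 0; 1 4/5 0; 0 0 1]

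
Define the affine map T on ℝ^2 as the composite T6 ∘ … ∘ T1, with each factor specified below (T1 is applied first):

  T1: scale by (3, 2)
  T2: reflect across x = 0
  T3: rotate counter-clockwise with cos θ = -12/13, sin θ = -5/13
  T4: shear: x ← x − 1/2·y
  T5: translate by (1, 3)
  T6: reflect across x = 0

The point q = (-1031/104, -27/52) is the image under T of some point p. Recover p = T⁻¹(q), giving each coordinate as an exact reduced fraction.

p = (7/4, 3)

T1 = [3 0 0; 0 2 0; 0 0 1]
T2·T1 = [-3 0 0; 0 2 0; 0 0 1]
T3·…·T1 = [36/13 10/13 0; 15/13 -24/13 0; 0 0 1]
T4·…·T1 = [57/26 22/13 0; 15/13 -24/13 0; 0 0 1]
T5·…·T1 = [57/26 22/13 1; 15/13 -24/13 3; 0 0 1]
T6·…·T1 = [-57/26 -22/13 -1; 15/13 -24/13 3; 0 0 1]
det M = 6; M⁻¹ = [-4/13 11/39 -15/13; -5/26 -19/52 47/52; 0 0 1]
M⁻¹ · (-1031/104, -27/52)ᵀ = (7/4, 3)ᵀ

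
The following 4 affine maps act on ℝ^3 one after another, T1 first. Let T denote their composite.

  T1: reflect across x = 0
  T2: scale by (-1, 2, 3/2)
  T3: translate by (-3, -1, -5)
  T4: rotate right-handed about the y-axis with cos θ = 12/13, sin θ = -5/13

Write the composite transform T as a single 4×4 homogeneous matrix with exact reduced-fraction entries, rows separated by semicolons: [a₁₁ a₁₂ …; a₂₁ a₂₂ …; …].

T1 = [-1 0 0 0; 0 1 0 0; 0 0 1 0; 0 0 0 1]
T2·T1 = [1 0 0 0; 0 2 0 0; 0 0 3/2 0; 0 0 0 1]
T3·…·T1 = [1 0 0 -3; 0 2 0 -1; 0 0 3/2 -5; 0 0 0 1]
T4·…·T1 = [12/13 0 -15/26 -11/13; 0 2 0 -1; 5/13 0 18/13 -75/13; 0 0 0 1]

T = [12/13 0 -15/26 -11/13; 0 2 0 -1; 5/13 0 18/13 -75/13; 0 0 0 1]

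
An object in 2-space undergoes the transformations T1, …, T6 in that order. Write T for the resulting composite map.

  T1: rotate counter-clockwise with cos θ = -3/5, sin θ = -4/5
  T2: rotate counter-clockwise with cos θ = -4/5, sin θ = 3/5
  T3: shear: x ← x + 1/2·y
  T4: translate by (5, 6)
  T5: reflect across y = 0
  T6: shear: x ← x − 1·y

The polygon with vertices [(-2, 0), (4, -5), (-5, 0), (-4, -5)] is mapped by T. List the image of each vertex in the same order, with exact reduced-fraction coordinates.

image vertices: (206/25, -136/25), (268/25, -58/25), (41/10, -23/5), (-8/25, -2/25)

T1 rotate counter-clockwise with cos θ = -3/5, sin θ = -4/5: (-2, 0) → (6/5, 8/5); (4, -5) → (-32/5, -1/5); (-5, 0) → (3, 4); (-4, -5) → (-8/5, 31/5)
T2 rotate counter-clockwise with cos θ = -4/5, sin θ = 3/5: (6/5, 8/5) → (-48/25, -14/25); (-32/5, -1/5) → (131/25, -92/25); (3, 4) → (-24/5, -7/5); (-8/5, 31/5) → (-61/25, -148/25)
T3 shear: x ← x + 1/2·y: (-48/25, -14/25) → (-11/5, -14/25); (131/25, -92/25) → (17/5, -92/25); (-24/5, -7/5) → (-11/2, -7/5); (-61/25, -148/25) → (-27/5, -148/25)
T4 translate by (5, 6): (-11/5, -14/25) → (14/5, 136/25); (17/5, -92/25) → (42/5, 58/25); (-11/2, -7/5) → (-1/2, 23/5); (-27/5, -148/25) → (-2/5, 2/25)
T5 reflect across y = 0: (14/5, 136/25) → (14/5, -136/25); (42/5, 58/25) → (42/5, -58/25); (-1/2, 23/5) → (-1/2, -23/5); (-2/5, 2/25) → (-2/5, -2/25)
T6 shear: x ← x − 1·y: (14/5, -136/25) → (206/25, -136/25); (42/5, -58/25) → (268/25, -58/25); (-1/2, -23/5) → (41/10, -23/5); (-2/5, -2/25) → (-8/25, -2/25)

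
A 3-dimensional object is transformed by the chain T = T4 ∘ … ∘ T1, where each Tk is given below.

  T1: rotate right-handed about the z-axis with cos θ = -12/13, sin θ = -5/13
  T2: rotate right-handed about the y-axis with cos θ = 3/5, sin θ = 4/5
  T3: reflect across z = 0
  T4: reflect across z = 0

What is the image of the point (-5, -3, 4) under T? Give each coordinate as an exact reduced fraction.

T(p) = (343/65, 61/13, -24/65)

T1 rotate right-handed about the z-axis with cos θ = -12/13, sin θ = -5/13: (-5, -3, 4) → (45/13, 61/13, 4)
T2 rotate right-handed about the y-axis with cos θ = 3/5, sin θ = 4/5: (45/13, 61/13, 4) → (343/65, 61/13, -24/65)
T3 reflect across z = 0: (343/65, 61/13, -24/65) → (343/65, 61/13, 24/65)
T4 reflect across z = 0: (343/65, 61/13, 24/65) → (343/65, 61/13, -24/65)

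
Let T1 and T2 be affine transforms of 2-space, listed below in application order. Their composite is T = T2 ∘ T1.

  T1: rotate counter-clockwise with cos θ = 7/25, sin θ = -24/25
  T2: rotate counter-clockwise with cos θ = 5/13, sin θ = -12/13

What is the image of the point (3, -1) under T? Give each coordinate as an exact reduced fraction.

T1 rotate counter-clockwise with cos θ = 7/25, sin θ = -24/25: (3, -1) → (-3/25, -79/25)
T2 rotate counter-clockwise with cos θ = 5/13, sin θ = -12/13: (-3/25, -79/25) → (-963/325, -359/325)

T(p) = (-963/325, -359/325)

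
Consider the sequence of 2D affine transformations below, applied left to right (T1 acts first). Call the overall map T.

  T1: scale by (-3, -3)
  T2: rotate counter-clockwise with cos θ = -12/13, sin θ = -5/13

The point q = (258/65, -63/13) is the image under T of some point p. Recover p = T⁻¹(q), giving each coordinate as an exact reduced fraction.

p = (3/5, -2)

T1 = [-3 0 0; 0 -3 0; 0 0 1]
T2·T1 = [36/13 -15/13 0; 15/13 36/13 0; 0 0 1]
det M = 9; M⁻¹ = [4/13 5/39 0; -5/39 4/13 0; 0 0 1]
M⁻¹ · (258/65, -63/13)ᵀ = (3/5, -2)ᵀ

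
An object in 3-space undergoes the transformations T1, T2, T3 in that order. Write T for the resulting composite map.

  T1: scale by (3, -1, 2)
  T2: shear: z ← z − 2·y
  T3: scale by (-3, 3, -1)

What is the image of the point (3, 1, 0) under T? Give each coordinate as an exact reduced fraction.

T(p) = (-27, -3, -2)

T1 scale by (3, -1, 2): (3, 1, 0) → (9, -1, 0)
T2 shear: z ← z − 2·y: (9, -1, 0) → (9, -1, 2)
T3 scale by (-3, 3, -1): (9, -1, 2) → (-27, -3, -2)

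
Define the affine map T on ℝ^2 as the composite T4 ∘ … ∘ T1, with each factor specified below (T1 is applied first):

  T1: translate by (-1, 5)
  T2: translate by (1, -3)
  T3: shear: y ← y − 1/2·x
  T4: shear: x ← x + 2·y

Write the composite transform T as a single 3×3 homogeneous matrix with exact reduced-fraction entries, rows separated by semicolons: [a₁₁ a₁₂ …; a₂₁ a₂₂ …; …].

T = [0 2 4; -1/2 1 2; 0 0 1]

T1 = [1 0 -1; 0 1 5; 0 0 1]
T2·T1 = [1 0 0; 0 1 2; 0 0 1]
T3·…·T1 = [1 0 0; -1/2 1 2; 0 0 1]
T4·…·T1 = [0 2 4; -1/2 1 2; 0 0 1]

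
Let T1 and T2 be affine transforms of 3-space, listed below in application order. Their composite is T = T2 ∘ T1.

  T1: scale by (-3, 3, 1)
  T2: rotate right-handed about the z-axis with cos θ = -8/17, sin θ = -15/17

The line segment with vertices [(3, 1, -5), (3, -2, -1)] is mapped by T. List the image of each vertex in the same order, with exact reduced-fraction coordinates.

image vertices: (117/17, 111/17, -5), (-18/17, 183/17, -1)

T1 scale by (-3, 3, 1): (3, 1, -5) → (-9, 3, -5); (3, -2, -1) → (-9, -6, -1)
T2 rotate right-handed about the z-axis with cos θ = -8/17, sin θ = -15/17: (-9, 3, -5) → (117/17, 111/17, -5); (-9, -6, -1) → (-18/17, 183/17, -1)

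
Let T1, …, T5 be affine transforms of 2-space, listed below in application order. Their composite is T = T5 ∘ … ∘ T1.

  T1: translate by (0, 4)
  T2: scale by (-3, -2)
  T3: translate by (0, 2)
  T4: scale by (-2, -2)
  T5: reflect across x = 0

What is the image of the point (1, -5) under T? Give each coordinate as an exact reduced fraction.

T(p) = (-6, -8)

T1 translate by (0, 4): (1, -5) → (1, -1)
T2 scale by (-3, -2): (1, -1) → (-3, 2)
T3 translate by (0, 2): (-3, 2) → (-3, 4)
T4 scale by (-2, -2): (-3, 4) → (6, -8)
T5 reflect across x = 0: (6, -8) → (-6, -8)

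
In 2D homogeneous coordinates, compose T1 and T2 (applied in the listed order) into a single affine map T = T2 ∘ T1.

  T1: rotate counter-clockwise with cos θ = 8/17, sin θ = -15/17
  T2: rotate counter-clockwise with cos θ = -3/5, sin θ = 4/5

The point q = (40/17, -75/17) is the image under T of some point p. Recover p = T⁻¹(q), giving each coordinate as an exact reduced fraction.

p = (-3, -4)

T1 = [8/17 15/17 0; -15/17 8/17 0; 0 0 1]
T2·T1 = [36/85 -77/85 0; 77/85 36/85 0; 0 0 1]
det M = 1; M⁻¹ = [36/85 77/85 0; -77/85 36/85 0; 0 0 1]
M⁻¹ · (40/17, -75/17)ᵀ = (-3, -4)ᵀ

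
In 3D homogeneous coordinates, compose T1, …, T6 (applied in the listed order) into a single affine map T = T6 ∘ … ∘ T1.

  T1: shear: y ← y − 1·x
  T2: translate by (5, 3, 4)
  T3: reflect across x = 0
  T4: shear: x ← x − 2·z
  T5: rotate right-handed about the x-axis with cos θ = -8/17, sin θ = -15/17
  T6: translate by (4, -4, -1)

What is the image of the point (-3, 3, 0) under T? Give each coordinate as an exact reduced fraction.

T(p) = (-6, -80/17, -184/17)

T1 shear: y ← y − 1·x: (-3, 3, 0) → (-3, 6, 0)
T2 translate by (5, 3, 4): (-3, 6, 0) → (2, 9, 4)
T3 reflect across x = 0: (2, 9, 4) → (-2, 9, 4)
T4 shear: x ← x − 2·z: (-2, 9, 4) → (-10, 9, 4)
T5 rotate right-handed about the x-axis with cos θ = -8/17, sin θ = -15/17: (-10, 9, 4) → (-10, -12/17, -167/17)
T6 translate by (4, -4, -1): (-10, -12/17, -167/17) → (-6, -80/17, -184/17)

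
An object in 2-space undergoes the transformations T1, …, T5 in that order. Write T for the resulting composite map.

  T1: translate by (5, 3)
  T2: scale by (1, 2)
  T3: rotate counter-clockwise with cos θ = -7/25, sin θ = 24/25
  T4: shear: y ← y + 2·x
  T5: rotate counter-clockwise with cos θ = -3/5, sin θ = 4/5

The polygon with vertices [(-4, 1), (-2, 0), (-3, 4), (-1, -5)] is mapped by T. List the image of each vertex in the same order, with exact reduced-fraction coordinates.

image vertices: (2317/125, 494/125), (339/25, 48/25), (162/5, 34/5), (-1244/125, -508/125)

T1 translate by (5, 3): (-4, 1) → (1, 4); (-2, 0) → (3, 3); (-3, 4) → (2, 7); (-1, -5) → (4, -2)
T2 scale by (1, 2): (1, 4) → (1, 8); (3, 3) → (3, 6); (2, 7) → (2, 14); (4, -2) → (4, -4)
T3 rotate counter-clockwise with cos θ = -7/25, sin θ = 24/25: (1, 8) → (-199/25, -32/25); (3, 6) → (-33/5, 6/5); (2, 14) → (-14, -2); (4, -4) → (68/25, 124/25)
T4 shear: y ← y + 2·x: (-199/25, -32/25) → (-199/25, -86/5); (-33/5, 6/5) → (-33/5, -12); (-14, -2) → (-14, -30); (68/25, 124/25) → (68/25, 52/5)
T5 rotate counter-clockwise with cos θ = -3/5, sin θ = 4/5: (-199/25, -86/5) → (2317/125, 494/125); (-33/5, -12) → (339/25, 48/25); (-14, -30) → (162/5, 34/5); (68/25, 52/5) → (-1244/125, -508/125)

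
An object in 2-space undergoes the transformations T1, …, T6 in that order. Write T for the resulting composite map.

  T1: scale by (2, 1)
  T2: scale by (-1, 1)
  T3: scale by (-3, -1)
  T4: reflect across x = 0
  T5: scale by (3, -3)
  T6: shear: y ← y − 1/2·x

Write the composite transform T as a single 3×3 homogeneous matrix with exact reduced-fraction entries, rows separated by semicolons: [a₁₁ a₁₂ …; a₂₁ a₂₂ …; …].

T1 = [2 0 0; 0 1 0; 0 0 1]
T2·T1 = [-2 0 0; 0 1 0; 0 0 1]
T3·…·T1 = [6 0 0; 0 -1 0; 0 0 1]
T4·…·T1 = [-6 0 0; 0 -1 0; 0 0 1]
T5·…·T1 = [-18 0 0; 0 3 0; 0 0 1]
T6·…·T1 = [-18 0 0; 9 3 0; 0 0 1]

T = [-18 0 0; 9 3 0; 0 0 1]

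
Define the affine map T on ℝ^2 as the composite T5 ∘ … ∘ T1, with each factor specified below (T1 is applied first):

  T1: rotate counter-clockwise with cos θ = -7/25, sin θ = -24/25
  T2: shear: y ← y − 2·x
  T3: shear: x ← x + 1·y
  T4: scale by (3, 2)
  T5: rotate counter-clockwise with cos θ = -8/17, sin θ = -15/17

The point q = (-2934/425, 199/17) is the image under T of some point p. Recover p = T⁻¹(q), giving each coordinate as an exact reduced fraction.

p = (-2, 3)

T1 = [-7/25 24/25 0; -24/25 -7/25 0; 0 0 1]
T2·T1 = [-7/25 24/25 0; -2/5 -11/5 0; 0 0 1]
T3·…·T1 = [-17/25 -31/25 0; -2/5 -11/5 0; 0 0 1]
T4·…·T1 = [-51/25 -93/25 0; -4/5 -22/5 0; 0 0 1]
T5·…·T1 = [108/425 -906/425 0; 37/17 91/17 0; 0 0 1]
det M = 6; M⁻¹ = [91/102 151/425 0; -37/102 18/425 0; 0 0 1]
M⁻¹ · (-2934/425, 199/17)ᵀ = (-2, 3)ᵀ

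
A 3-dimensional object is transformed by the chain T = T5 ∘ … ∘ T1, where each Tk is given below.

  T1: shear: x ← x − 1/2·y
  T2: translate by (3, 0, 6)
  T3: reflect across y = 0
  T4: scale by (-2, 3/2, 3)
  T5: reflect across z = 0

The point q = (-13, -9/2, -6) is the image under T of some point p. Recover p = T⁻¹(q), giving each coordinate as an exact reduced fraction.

p = (5, 3, -4)

T1 = [1 -1/2 0 0; 0 1 0 0; 0 0 1 0; 0 0 0 1]
T2·T1 = [1 -1/2 0 3; 0 1 0 0; 0 0 1 6; 0 0 0 1]
T3·…·T1 = [1 -1/2 0 3; 0 -1 0 0; 0 0 1 6; 0 0 0 1]
T4·…·T1 = [-2 1 0 -6; 0 -3/2 0 0; 0 0 3 18; 0 0 0 1]
T5·…·T1 = [-2 1 0 -6; 0 -3/2 0 0; 0 0 -3 -18; 0 0 0 1]
det M = -9; M⁻¹ = [-1/2 -1/3 0 -3; 0 -2/3 0 0; 0 0 -1/3 -6; 0 0 0 1]
M⁻¹ · (-13, -9/2, -6)ᵀ = (5, 3, -4)ᵀ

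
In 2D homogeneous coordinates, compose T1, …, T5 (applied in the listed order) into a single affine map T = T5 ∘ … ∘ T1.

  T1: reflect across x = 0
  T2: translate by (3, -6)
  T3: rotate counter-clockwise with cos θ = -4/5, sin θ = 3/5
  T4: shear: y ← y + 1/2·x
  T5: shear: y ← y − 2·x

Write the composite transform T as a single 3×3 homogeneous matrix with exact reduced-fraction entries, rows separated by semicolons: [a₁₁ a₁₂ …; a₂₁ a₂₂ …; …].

T1 = [-1 0 0; 0 1 0; 0 0 1]
T2·T1 = [-1 0 3; 0 1 -6; 0 0 1]
T3·…·T1 = [4/5 -3/5 6/5; -3/5 -4/5 33/5; 0 0 1]
T4·…·T1 = [4/5 -3/5 6/5; -1/5 -11/10 36/5; 0 0 1]
T5·…·T1 = [4/5 -3/5 6/5; -9/5 1/10 24/5; 0 0 1]

T = [4/5 -3/5 6/5; -9/5 1/10 24/5; 0 0 1]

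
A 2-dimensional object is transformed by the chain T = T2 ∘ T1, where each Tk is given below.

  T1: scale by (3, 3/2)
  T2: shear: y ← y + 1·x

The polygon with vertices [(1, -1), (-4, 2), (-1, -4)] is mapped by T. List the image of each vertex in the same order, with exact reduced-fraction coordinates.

image vertices: (3, 3/2), (-12, -9), (-3, -9)

T1 scale by (3, 3/2): (1, -1) → (3, -3/2); (-4, 2) → (-12, 3); (-1, -4) → (-3, -6)
T2 shear: y ← y + 1·x: (3, -3/2) → (3, 3/2); (-12, 3) → (-12, -9); (-3, -6) → (-3, -9)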